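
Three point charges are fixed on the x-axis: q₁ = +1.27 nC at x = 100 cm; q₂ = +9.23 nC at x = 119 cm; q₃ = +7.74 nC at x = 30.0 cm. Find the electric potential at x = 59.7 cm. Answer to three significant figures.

Electric potential is a scalar, so the contributions from each charge add algebraically: V = Σ kqᵢ/rᵢ.
Distances from the field point to each charge: r₁ = 0.403 m, r₂ = 0.593 m, r₃ = 0.297 m.
V = k[(1.27×10⁻⁹)/(0.403) + (9.23×10⁻⁹)/(0.593) + (7.74×10⁻⁹)/(0.297)] = 403 V.

403 V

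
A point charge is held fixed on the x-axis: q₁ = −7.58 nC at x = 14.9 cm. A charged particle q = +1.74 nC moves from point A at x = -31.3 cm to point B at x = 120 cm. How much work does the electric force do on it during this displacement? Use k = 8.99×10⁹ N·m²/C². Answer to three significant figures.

The work done by the electric force is W_field = −ΔU = −q(V_B − V_A) = q(V_A − V_B).
At A: distance to the source charge is 0.462 m; V_A = kq₁/r = -147 V.
At B: distance to the source charge is 1.05 m; V_B = kq₁/r = -64.8 V.
ΔV = V_B − V_A = 82.7 V.
W_field = −qΔV = −(1.74×10⁻⁹ C)(82.7 V) = -1.44×10⁻⁷ J.

-1.44×10⁻⁷ J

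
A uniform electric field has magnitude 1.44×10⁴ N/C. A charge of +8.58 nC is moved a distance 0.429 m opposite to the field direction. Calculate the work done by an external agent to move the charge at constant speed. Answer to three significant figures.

The potential change for a displacement 0.429 m opposite to the field direction is ΔV = +Ed = 6180 V.
W_ext = qΔV = 5.30×10⁻⁵ J.

5.30×10⁻⁵ J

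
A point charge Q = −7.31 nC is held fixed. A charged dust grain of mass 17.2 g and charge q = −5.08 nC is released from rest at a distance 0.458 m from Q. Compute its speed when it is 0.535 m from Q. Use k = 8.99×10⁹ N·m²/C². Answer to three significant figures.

Only the electrostatic force acts, so mechanical energy is conserved: ½mv² = U₁ − U₂ = kQq(1/r₁ − 1/r₂).
U₁ − U₂ = (8.99×10⁹ N·m²/C²)(-7.31×10⁻⁹ C)(-5.08×10⁻⁹ C)(1/0.458 − 1/0.535) = 1.05×10⁻⁷ J.
v = √(2·1.05×10⁻⁷/0.0172) = 3.49×10⁻³ m/s.

3.49×10⁻³ m/s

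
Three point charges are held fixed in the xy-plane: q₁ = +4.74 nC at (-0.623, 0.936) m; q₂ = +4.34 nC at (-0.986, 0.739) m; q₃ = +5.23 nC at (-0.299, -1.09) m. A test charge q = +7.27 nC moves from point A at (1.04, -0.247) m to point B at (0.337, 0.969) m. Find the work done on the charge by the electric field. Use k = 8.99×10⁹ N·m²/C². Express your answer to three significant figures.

The work done by the electric force is W_field = −ΔU = −q(V_B − V_A) = q(V_A − V_B).
At A: distances to the source charges are 2.04 m, 2.25 m, 1.58 m; V_A = Σ kqᵢ/rᵢ = 67.9 V.
At B: distances to the source charges are 0.961 m, 1.34 m, 2.15 m; V_B = Σ kqᵢ/rᵢ = 95.2 V.
ΔV = V_B − V_A = 27.3 V.
W_field = −qΔV = −(7.27×10⁻⁹ C)(27.3 V) = -1.99×10⁻⁷ J.

-1.99×10⁻⁷ J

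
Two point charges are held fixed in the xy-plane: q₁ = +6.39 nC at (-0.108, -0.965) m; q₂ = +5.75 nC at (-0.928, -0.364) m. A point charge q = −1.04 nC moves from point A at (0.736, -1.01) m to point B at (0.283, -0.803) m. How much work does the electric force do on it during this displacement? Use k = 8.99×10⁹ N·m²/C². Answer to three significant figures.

The work done by the electric force is W_field = −ΔU = −q(V_B − V_A) = q(V_A − V_B).
At A: distances to the source charges are 0.845 m, 1.78 m; V_A = Σ kqᵢ/rᵢ = 96.9 V.
At B: distances to the source charges are 0.423 m, 1.29 m; V_B = Σ kqᵢ/rᵢ = 176 V.
ΔV = V_B − V_A = 78.9 V.
W_field = −qΔV = −(-1.04×10⁻⁹ C)(78.9 V) = 8.21×10⁻⁸ J.

8.21×10⁻⁸ J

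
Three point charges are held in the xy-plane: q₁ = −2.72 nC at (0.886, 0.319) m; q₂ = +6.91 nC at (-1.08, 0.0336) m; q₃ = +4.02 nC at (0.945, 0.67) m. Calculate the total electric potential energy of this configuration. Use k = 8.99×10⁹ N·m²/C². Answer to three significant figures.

The work to assemble the configuration equals its total potential energy, U = Σ kqᵢqⱼ/rᵢⱼ over all pairs.
Pair separations: r₁₂ = 1.99 m, r₁₃ = 0.356 m, r₂₃ = 2.12 m.
U = (-8.51×10⁻⁸) + (-2.76×10⁻⁷) + (1.18×10⁻⁷) = -2.44×10⁻⁷ J.

-2.44×10⁻⁷ J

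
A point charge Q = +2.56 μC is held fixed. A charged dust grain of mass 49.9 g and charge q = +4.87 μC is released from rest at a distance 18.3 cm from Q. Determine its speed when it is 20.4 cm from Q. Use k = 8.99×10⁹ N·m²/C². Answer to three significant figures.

1.59 m/s

Only the electrostatic force acts, so mechanical energy is conserved: ½mv² = U₁ − U₂ = kQq(1/r₁ − 1/r₂).
U₁ − U₂ = (8.99×10⁹ N·m²/C²)(2.56×10⁻⁶ C)(4.87×10⁻⁶ C)(1/0.183 − 1/0.204) = 0.0630 J.
v = √(2·0.0630/0.0499) = 1.59 m/s.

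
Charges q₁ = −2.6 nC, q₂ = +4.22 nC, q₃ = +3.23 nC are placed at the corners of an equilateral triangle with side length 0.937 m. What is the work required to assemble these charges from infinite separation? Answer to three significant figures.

-5.51×10⁻⁸ J

The work to assemble the configuration equals its total potential energy, U = Σ kqᵢqⱼ/rᵢⱼ over all pairs.
All three pair separations equal the side length, 0.937 m.
U = (-1.05×10⁻⁷) + (-8.06×10⁻⁸) + (1.31×10⁻⁷) = -5.51×10⁻⁸ J.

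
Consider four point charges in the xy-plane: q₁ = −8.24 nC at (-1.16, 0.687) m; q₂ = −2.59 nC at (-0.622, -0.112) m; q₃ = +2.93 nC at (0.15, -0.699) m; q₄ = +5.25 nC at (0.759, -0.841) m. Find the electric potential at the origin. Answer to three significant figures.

Electric potential is a scalar, so the contributions from each charge add algebraically: V = Σ kqᵢ/rᵢ.
Distances from the field point to each charge: r₁ = 1.35 m, r₂ = 0.632 m, r₃ = 0.715 m, r₄ = 1.13 m.
V = k[(-8.24×10⁻⁹)/(1.35) + (-2.59×10⁻⁹)/(0.632) + (2.93×10⁻⁹)/(0.715) + (5.25×10⁻⁹)/(1.13)] = -13.3 V.

-13.3 V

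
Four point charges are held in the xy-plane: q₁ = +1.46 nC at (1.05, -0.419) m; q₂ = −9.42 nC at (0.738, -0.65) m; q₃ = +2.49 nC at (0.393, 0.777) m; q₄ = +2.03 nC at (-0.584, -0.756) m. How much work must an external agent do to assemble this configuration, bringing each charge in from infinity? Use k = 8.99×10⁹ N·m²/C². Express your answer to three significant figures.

The work to assemble the configuration equals its total potential energy, U = Σ kqᵢqⱼ/rᵢⱼ over all pairs.
Pair separations: r₁₂ = 0.388 m, r₁₃ = 1.36 m, r₁₄ = 1.67 m, r₂₃ = 1.47 m, r₂₄ = 1.33 m, r₃₄ = 1.82 m.
Summing all 6 pair terms gives U = -5.27×10⁻⁷ J.

-5.27×10⁻⁷ J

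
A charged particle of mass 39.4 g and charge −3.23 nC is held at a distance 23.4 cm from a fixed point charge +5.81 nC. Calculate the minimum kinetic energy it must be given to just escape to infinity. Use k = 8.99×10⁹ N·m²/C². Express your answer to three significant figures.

To just escape, total mechanical energy must reach zero at infinity: ½mv²_min + U = 0, so ½mv²_min = −U = |kQq|/r.
|U| = |kQq|/r = (8.99×10⁹ N·m²/C²)(5.81×10⁻⁹)(3.23×10⁻⁹)/(0.234) = 7.21×10⁻⁷ J.

7.21×10⁻⁷ J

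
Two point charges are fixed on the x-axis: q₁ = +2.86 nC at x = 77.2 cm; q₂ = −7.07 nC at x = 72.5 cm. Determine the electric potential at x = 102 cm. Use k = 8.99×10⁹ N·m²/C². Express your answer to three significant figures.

-112 V

The total potential is the scalar sum of each charge's contribution, V = Σ kqᵢ/rᵢ.
Distances from the field point to each charge: r₁ = 0.248 m, r₂ = 0.295 m.
V = k[(2.86×10⁻⁹)/(0.248) + (-7.07×10⁻⁹)/(0.295)] = -112 V.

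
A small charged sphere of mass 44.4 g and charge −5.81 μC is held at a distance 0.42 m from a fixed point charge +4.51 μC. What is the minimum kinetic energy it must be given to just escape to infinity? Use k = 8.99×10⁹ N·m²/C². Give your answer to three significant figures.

To just escape, total mechanical energy must reach zero at infinity: ½mv²_min + U = 0, so ½mv²_min = −U = |kQq|/r.
|U| = |kQq|/r = (8.99×10⁹ N·m²/C²)(4.51×10⁻⁶)(5.81×10⁻⁶)/(0.420) = 0.561 J.

0.561 J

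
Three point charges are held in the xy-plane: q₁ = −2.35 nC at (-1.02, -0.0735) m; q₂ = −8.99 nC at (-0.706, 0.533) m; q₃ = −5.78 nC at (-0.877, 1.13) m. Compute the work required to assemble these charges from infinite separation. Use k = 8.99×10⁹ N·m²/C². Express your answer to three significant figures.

1.13×10⁻⁶ J

The work to assemble the configuration equals its total potential energy, U = Σ kqᵢqⱼ/rᵢⱼ over all pairs.
Pair separations: r₁₂ = 0.683 m, r₁₃ = 1.21 m, r₂₃ = 0.621 m.
U = (2.78×10⁻⁷) + (1.01×10⁻⁷) + (7.52×10⁻⁷) = 1.13×10⁻⁶ J.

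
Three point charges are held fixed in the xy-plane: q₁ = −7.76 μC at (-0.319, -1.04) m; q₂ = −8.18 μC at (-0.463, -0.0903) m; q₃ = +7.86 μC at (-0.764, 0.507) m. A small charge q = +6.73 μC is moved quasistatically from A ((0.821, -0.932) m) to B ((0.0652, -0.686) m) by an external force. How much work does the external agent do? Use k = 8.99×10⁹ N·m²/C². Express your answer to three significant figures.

-0.683 J

For quasistatic motion the external work equals the change in potential energy: W_ext = qΔV = q(V_B − V_A).
At A: distances to the source charges are 1.15 m, 1.54 m, 2.14 m; V_A = Σ kqᵢ/rᵢ = -7.58×10⁴ V.
At B: distances to the source charges are 0.522 m, 0.796 m, 1.45 m; V_B = Σ kqᵢ/rᵢ = -1.77×10⁵ V.
ΔV = V_B − V_A = -1.01×10⁵ V.
W_ext = qΔV = (6.73×10⁻⁶ C)(-1.01×10⁵ V) = -0.683 J.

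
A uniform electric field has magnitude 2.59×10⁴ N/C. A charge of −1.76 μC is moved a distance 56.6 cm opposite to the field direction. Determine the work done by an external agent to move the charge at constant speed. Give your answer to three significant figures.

-0.0258 J

The potential change for a displacement 56.6 cm opposite to the field direction is ΔV = +Ed = 1.47×10⁴ V.
W_ext = qΔV = -0.0258 J.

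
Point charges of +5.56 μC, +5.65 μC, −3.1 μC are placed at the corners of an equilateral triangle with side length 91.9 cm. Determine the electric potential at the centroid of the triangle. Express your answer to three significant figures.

Electric potential is a scalar, so the contributions from each charge add algebraically: V = Σ kqᵢ/rᵢ.
The distance from each vertex to the centroid is a/√3 = 0.531 m.
V = k[(5.56×10⁻⁶)/(0.531) + (5.65×10⁻⁶)/(0.531) + (-3.10×10⁻⁶)/(0.531)] = 1.37×10⁵ V.

1.37×10⁵ V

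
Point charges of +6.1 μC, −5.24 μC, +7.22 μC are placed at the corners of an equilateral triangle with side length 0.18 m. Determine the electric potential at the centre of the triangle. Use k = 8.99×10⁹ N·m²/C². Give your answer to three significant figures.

Electric potential is a scalar, so the contributions from each charge add algebraically: V = Σ kqᵢ/rᵢ.
The distance from each vertex to the centroid is a/√3 = 0.104 m.
V = k[(6.10×10⁻⁶)/(0.104) + (-5.24×10⁻⁶)/(0.104) + (7.22×10⁻⁶)/(0.104)] = 6.99×10⁵ V.

6.99×10⁵ V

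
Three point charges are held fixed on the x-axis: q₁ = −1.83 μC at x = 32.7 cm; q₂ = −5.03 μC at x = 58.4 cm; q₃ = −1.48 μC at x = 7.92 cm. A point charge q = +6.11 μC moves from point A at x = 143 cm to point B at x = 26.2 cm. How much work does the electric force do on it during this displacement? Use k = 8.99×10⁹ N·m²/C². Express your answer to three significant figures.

The work done by the electric force is W_field = −ΔU = −q(V_B − V_A) = q(V_A − V_B).
At A: distances to the source charges are 1.10 m, 0.846 m, 1.35 m; V_A = Σ kqᵢ/rᵢ = -7.82×10⁴ V.
At B: distances to the source charges are 0.0650 m, 0.322 m, 0.183 m; V_B = Σ kqᵢ/rᵢ = -4.66×10⁵ V.
ΔV = V_B − V_A = -3.88×10⁵ V.
W_field = −qΔV = −(6.11×10⁻⁶ C)(-3.88×10⁵ V) = 2.37 J.

2.37 J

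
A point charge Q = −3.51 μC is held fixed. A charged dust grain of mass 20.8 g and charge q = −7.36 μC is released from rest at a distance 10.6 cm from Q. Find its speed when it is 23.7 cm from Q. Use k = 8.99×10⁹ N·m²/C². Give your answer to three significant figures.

10.8 m/s

Only the electrostatic force acts, so mechanical energy is conserved: ½mv² = U₁ − U₂ = kQq(1/r₁ − 1/r₂).
U₁ − U₂ = (8.99×10⁹ N·m²/C²)(-3.51×10⁻⁶ C)(-7.36×10⁻⁶ C)(1/0.106 − 1/0.237) = 1.21 J.
v = √(2·1.21/0.0208) = 10.8 m/s.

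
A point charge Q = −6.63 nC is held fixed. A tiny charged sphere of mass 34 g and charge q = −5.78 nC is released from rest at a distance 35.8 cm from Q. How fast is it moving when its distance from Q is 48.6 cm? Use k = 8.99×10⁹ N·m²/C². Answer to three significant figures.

3.86×10⁻³ m/s

Only the electrostatic force acts, so mechanical energy is conserved: ½mv² = U₁ − U₂ = kQq(1/r₁ − 1/r₂).
U₁ − U₂ = (8.99×10⁹ N·m²/C²)(-6.63×10⁻⁹ C)(-5.78×10⁻⁹ C)(1/0.358 − 1/0.486) = 2.53×10⁻⁷ J.
v = √(2·2.53×10⁻⁷/0.0340) = 3.86×10⁻³ m/s.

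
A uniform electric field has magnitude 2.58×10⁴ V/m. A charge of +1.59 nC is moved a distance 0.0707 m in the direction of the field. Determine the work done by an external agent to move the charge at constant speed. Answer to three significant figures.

-2.90×10⁻⁶ J

The potential change for a displacement 0.0707 m in the direction of the field is ΔV = −Ed = -1820 V.
W_ext = qΔV = -2.90×10⁻⁶ J.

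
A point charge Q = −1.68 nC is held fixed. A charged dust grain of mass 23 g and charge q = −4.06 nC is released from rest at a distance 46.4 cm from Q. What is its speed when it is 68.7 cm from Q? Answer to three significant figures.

Only the electrostatic force acts, so mechanical energy is conserved: ½mv² = U₁ − U₂ = kQq(1/r₁ − 1/r₂).
U₁ − U₂ = (8.99×10⁹ N·m²/C²)(-1.68×10⁻⁹ C)(-4.06×10⁻⁹ C)(1/0.464 − 1/0.687) = 4.29×10⁻⁸ J.
v = √(2·4.29×10⁻⁸/0.0230) = 1.93×10⁻³ m/s.

1.93×10⁻³ m/s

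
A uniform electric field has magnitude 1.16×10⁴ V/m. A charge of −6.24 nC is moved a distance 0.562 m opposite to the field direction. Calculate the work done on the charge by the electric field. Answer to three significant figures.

4.07×10⁻⁵ J

The potential change for a displacement 0.562 m opposite to the field direction is ΔV = +Ed = 6520 V.
W_field = −qΔV = 4.07×10⁻⁵ J.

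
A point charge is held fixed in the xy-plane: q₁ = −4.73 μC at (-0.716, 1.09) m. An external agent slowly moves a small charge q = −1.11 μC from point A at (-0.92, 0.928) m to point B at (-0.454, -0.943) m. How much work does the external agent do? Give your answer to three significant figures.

For quasistatic motion the external work equals the change in potential energy: W_ext = qΔV = q(V_B − V_A).
At A: distance to the source charge is 0.260 m; V_A = kq₁/r = -1.63×10⁵ V.
At B: distance to the source charge is 2.05 m; V_B = kq₁/r = -2.07×10⁴ V.
ΔV = V_B − V_A = 1.42×10⁵ V.
W_ext = qΔV = (-1.11×10⁻⁶ C)(1.42×10⁵ V) = -0.158 J.

-0.158 J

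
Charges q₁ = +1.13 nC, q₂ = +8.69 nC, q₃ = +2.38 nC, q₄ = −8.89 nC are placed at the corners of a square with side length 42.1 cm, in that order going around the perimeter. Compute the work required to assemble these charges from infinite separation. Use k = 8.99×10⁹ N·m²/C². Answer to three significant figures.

The work to assemble the configuration equals its total potential energy, U = Σ kqᵢqⱼ/rᵢⱼ over all pairs.
The four side pairs have separation 0.421 m and the two diagonal pairs 0.595 m.
Summing all 6 pair terms gives U = -1.14×10⁻⁶ J.

-1.14×10⁻⁶ J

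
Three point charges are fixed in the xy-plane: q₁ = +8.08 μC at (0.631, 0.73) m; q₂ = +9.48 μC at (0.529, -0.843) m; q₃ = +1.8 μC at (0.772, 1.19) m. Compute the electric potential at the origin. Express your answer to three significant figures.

1.72×10⁵ V

The total potential is the scalar sum of each charge's contribution, V = Σ kqᵢ/rᵢ.
Distances from the field point to each charge: r₁ = 0.965 m, r₂ = 0.995 m, r₃ = 1.42 m.
V = k[(8.08×10⁻⁶)/(0.965) + (9.48×10⁻⁶)/(0.995) + (1.80×10⁻⁶)/(1.42)] = 1.72×10⁵ V.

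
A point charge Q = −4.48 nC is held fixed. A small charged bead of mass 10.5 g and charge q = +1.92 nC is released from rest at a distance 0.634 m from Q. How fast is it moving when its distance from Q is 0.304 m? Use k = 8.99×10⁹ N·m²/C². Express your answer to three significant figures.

5.02×10⁻³ m/s

Only the electrostatic force acts, so mechanical energy is conserved: ½mv² = U₁ − U₂ = kQq(1/r₁ − 1/r₂).
U₁ − U₂ = (8.99×10⁹ N·m²/C²)(-4.48×10⁻⁹ C)(1.92×10⁻⁹ C)(1/0.634 − 1/0.304) = 1.32×10⁻⁷ J.
v = √(2·1.32×10⁻⁷/0.0105) = 5.02×10⁻³ m/s.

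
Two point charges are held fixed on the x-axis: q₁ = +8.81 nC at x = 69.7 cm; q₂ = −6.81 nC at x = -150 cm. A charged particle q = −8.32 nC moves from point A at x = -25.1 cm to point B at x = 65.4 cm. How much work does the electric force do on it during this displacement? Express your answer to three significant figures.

1.48×10⁻⁵ J

The work done by the electric force is W_field = −ΔU = −q(V_B − V_A) = q(V_A − V_B).
At A: distances to the source charges are 0.948 m, 1.25 m; V_A = Σ kqᵢ/rᵢ = 34.5 V.
At B: distances to the source charges are 0.0430 m, 2.15 m; V_B = Σ kqᵢ/rᵢ = 1810 V.
ΔV = V_B − V_A = 1780 V.
W_field = −qΔV = −(-8.32×10⁻⁹ C)(1780 V) = 1.48×10⁻⁵ J.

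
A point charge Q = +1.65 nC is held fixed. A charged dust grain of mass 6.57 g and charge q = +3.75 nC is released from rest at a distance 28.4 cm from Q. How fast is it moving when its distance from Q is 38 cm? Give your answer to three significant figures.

Only the electrostatic force acts, so mechanical energy is conserved: ½mv² = U₁ − U₂ = kQq(1/r₁ − 1/r₂).
U₁ − U₂ = (8.99×10⁹ N·m²/C²)(1.65×10⁻⁹ C)(3.75×10⁻⁹ C)(1/0.284 − 1/0.380) = 4.95×10⁻⁸ J.
v = √(2·4.95×10⁻⁸/6.57×10⁻³) = 3.88×10⁻³ m/s.

3.88×10⁻³ m/s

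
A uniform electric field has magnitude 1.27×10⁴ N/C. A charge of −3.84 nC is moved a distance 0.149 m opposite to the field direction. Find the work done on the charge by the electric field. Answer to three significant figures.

7.27×10⁻⁶ J

The potential change for a displacement 0.149 m opposite to the field direction is ΔV = +Ed = 1890 V.
W_field = −qΔV = 7.27×10⁻⁶ J.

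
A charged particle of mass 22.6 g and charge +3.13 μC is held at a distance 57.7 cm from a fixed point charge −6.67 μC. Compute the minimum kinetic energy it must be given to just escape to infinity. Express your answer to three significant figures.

To just escape, total mechanical energy must reach zero at infinity: ½mv²_min + U = 0, so ½mv²_min = −U = |kQq|/r.
|U| = |kQq|/r = (8.99×10⁹ N·m²/C²)(6.67×10⁻⁶)(3.13×10⁻⁶)/(0.577) = 0.325 J.

0.325 J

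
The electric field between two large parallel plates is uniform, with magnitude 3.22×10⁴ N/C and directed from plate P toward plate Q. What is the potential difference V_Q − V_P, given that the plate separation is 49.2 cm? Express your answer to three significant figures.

In a uniform field, potential decreases in the direction of E: ΔV = −E·d for a displacement d parallel to E.
Going from P to Q is a displacement of 49.2 cm along the field, so V_Q − V_P = −Ed = -1.58×10⁴ V.

-1.58×10⁴ V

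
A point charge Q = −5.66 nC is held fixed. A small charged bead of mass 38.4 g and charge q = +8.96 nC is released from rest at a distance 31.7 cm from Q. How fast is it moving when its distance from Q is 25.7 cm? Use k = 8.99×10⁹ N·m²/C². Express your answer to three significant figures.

4.18×10⁻³ m/s

Only the electrostatic force acts, so mechanical energy is conserved: ½mv² = U₁ − U₂ = kQq(1/r₁ − 1/r₂).
U₁ − U₂ = (8.99×10⁹ N·m²/C²)(-5.66×10⁻⁹ C)(8.96×10⁻⁹ C)(1/0.317 − 1/0.257) = 3.36×10⁻⁷ J.
v = √(2·3.36×10⁻⁷/0.0384) = 4.18×10⁻³ m/s.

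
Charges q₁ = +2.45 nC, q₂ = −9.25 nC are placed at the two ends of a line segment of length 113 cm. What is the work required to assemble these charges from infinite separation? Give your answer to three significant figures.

-1.80×10⁻⁷ J

The work to assemble the configuration equals its total potential energy, U = Σ kqᵢqⱼ/rᵢⱼ over all pairs.
The separation is r = 1.13 m.
U = (-1.80×10⁻⁷) = -1.80×10⁻⁷ J.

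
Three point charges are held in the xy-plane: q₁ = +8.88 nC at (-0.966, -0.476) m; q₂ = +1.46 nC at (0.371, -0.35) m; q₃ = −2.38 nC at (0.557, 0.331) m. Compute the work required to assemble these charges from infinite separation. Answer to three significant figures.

The assembly work is the sum of pairwise potential energies, U = Σ_{i<j} kqᵢqⱼ/rᵢⱼ.
Pair separations: r₁₂ = 1.34 m, r₁₃ = 1.72 m, r₂₃ = 0.706 m.
U = (8.68×10⁻⁸) + (-1.10×10⁻⁷) + (-4.43×10⁻⁸) = -6.77×10⁻⁸ J.

-6.77×10⁻⁸ J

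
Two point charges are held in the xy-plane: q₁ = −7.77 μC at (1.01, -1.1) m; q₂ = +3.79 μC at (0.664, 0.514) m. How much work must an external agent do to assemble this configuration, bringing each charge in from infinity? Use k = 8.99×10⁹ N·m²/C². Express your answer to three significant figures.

The assembly work is the sum of pairwise potential energies, U = Σ_{i<j} kqᵢqⱼ/rᵢⱼ.
Pair separations: r₁₂ = 1.65 m.
U = (-0.160) = -0.160 J.

-0.160 J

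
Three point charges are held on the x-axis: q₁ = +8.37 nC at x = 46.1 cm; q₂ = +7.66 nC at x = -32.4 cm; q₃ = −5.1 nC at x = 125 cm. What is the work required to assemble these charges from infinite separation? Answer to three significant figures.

The assembly work is the sum of pairwise potential energies, U = Σ_{i<j} kqᵢqⱼ/rᵢⱼ.
Pair separations: r₁₂ = 0.785 m, r₁₃ = 0.789 m, r₂₃ = 1.57 m.
U = (7.34×10⁻⁷) + (-4.86×10⁻⁷) + (-2.23×10⁻⁷) = 2.47×10⁻⁸ J.

2.47×10⁻⁸ J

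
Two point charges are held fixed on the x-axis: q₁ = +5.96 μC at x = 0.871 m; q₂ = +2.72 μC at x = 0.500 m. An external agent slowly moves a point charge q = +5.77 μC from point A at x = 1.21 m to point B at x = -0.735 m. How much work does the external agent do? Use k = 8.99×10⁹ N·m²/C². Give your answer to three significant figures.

For quasistatic motion the external work equals the change in potential energy: W_ext = qΔV = q(V_B − V_A).
At A: distances to the source charges are 0.339 m, 0.710 m; V_A = Σ kqᵢ/rᵢ = 1.92×10⁵ V.
At B: distances to the source charges are 1.61 m, 1.23 m; V_B = Σ kqᵢ/rᵢ = 5.32×10⁴ V.
ΔV = V_B − V_A = -1.39×10⁵ V.
W_ext = qΔV = (5.77×10⁻⁶ C)(-1.39×10⁵ V) = -0.804 J.

-0.804 J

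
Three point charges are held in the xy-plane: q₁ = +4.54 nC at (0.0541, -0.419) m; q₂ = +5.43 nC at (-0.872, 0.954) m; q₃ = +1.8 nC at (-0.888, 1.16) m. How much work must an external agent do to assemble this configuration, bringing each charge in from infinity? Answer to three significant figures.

5.99×10⁻⁷ J

The work to assemble the configuration equals its total potential energy, U = Σ kqᵢqⱼ/rᵢⱼ over all pairs.
Pair separations: r₁₂ = 1.66 m, r₁₃ = 1.84 m, r₂₃ = 0.207 m.
U = (1.34×10⁻⁷) + (4.00×10⁻⁸) + (4.25×10⁻⁷) = 5.99×10⁻⁷ J.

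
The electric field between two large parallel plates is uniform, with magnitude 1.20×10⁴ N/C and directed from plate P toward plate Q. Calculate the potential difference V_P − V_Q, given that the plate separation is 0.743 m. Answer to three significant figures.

In a uniform field, potential decreases in the direction of E: ΔV = −E·d for a displacement d parallel to E.
Going from Q to P is a displacement of 0.743 m opposite to the field, so V_P − V_Q = +Ed = 8920 V.

8920 V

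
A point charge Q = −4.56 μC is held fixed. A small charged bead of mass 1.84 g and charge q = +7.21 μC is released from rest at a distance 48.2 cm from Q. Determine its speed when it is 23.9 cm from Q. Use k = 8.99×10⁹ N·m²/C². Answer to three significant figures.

Only the electrostatic force acts, so mechanical energy is conserved: ½mv² = U₁ − U₂ = kQq(1/r₁ − 1/r₂).
U₁ − U₂ = (8.99×10⁹ N·m²/C²)(-4.56×10⁻⁶ C)(7.21×10⁻⁶ C)(1/0.482 − 1/0.239) = 0.623 J.
v = √(2·0.623/1.84×10⁻³) = 26.0 m/s.

26.0 m/s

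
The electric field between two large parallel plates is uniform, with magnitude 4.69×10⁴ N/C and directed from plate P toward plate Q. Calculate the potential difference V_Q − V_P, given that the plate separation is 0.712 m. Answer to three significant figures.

-3.34×10⁴ V

In a uniform field, potential decreases in the direction of E: ΔV = −E·d for a displacement d parallel to E.
Going from P to Q is a displacement of 0.712 m along the field, so V_Q − V_P = −Ed = -3.34×10⁴ V.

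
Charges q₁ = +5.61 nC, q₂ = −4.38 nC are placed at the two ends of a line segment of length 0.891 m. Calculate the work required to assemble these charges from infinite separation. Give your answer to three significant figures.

The assembly work is the sum of pairwise potential energies, U = Σ_{i<j} kqᵢqⱼ/rᵢⱼ.
The separation is r = 0.891 m.
U = (-2.48×10⁻⁷) = -2.48×10⁻⁷ J.

-2.48×10⁻⁷ J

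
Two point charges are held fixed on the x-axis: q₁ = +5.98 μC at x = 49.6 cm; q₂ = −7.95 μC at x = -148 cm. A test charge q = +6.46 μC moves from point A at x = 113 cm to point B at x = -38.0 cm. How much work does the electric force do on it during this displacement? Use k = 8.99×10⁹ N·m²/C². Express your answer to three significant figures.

0.394 J

The work done by the electric force is W_field = −ΔU = −q(V_B − V_A) = q(V_A − V_B).
At A: distances to the source charges are 0.634 m, 2.61 m; V_A = Σ kqᵢ/rᵢ = 5.74×10⁴ V.
At B: distances to the source charges are 0.876 m, 1.10 m; V_B = Σ kqᵢ/rᵢ = -3600 V.
ΔV = V_B − V_A = -6.10×10⁴ V.
W_field = −qΔV = −(6.46×10⁻⁶ C)(-6.10×10⁴ V) = 0.394 J.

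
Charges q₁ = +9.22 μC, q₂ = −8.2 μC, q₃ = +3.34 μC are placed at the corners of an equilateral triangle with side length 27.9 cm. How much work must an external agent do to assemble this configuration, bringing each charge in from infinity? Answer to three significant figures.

-2.33 J

The work to assemble the configuration equals its total potential energy, U = Σ kqᵢqⱼ/rᵢⱼ over all pairs.
All three pair separations equal the side length, 0.279 m.
U = (-2.44) + (0.992) + (-0.883) = -2.33 J.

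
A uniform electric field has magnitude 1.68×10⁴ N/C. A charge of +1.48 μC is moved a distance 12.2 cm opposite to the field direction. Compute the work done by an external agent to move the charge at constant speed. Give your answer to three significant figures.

The potential change for a displacement 12.2 cm opposite to the field direction is ΔV = +Ed = 2050 V.
W_ext = qΔV = 3.03×10⁻³ J.

3.03×10⁻³ J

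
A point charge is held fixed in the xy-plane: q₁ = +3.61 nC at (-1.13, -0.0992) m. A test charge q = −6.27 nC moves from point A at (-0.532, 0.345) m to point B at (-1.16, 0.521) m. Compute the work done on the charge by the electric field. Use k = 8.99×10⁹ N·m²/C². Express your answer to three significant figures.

5.46×10⁻⁸ J

The work done by the electric force is W_field = −ΔU = −q(V_B − V_A) = q(V_A − V_B).
At A: distance to the source charge is 0.745 m; V_A = kq₁/r = 43.6 V.
At B: distance to the source charge is 0.621 m; V_B = kq₁/r = 52.3 V.
ΔV = V_B − V_A = 8.70 V.
W_field = −qΔV = −(-6.27×10⁻⁹ C)(8.70 V) = 5.46×10⁻⁸ J.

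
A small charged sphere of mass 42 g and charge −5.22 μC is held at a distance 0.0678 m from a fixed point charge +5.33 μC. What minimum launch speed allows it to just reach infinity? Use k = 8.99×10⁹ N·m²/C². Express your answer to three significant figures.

13.3 m/s

To just escape, total mechanical energy must reach zero at infinity: ½mv²_min + U = 0, so ½mv²_min = −U = |kQq|/r.
|U| = |kQq|/r = (8.99×10⁹ N·m²/C²)(5.33×10⁻⁶)(5.22×10⁻⁶)/(0.0678) = 3.69 J.
v_min = √(2|U|/m) = √(2·3.69/0.0420) = 13.3 m/s.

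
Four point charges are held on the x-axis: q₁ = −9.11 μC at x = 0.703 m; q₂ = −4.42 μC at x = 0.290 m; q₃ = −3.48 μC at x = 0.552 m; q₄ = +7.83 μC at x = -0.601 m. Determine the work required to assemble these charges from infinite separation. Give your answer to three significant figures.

2.24 J

The work to assemble the configuration equals its total potential energy, U = Σ kqᵢqⱼ/rᵢⱼ over all pairs.
Pair separations: r₁₂ = 0.413 m, r₁₃ = 0.151 m, r₁₄ = 1.30 m, r₂₃ = 0.262 m, r₂₄ = 0.891 m, r₃₄ = 1.15 m.
Summing all 6 pair terms gives U = 2.24 J.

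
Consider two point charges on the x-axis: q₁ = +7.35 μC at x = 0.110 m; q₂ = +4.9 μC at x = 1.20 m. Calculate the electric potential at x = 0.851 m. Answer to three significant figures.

2.15×10⁵ V

Electric potential is a scalar, so the contributions from each charge add algebraically: V = Σ kqᵢ/rᵢ.
Distances from the field point to each charge: r₁ = 0.741 m, r₂ = 0.349 m.
V = k[(7.35×10⁻⁶)/(0.741) + (4.90×10⁻⁶)/(0.349)] = 2.15×10⁵ V.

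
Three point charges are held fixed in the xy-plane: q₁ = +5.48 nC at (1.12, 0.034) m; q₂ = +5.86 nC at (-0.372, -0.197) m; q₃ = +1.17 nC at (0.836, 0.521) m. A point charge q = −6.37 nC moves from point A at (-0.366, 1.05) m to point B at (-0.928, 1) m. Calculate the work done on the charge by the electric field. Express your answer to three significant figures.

The work done by the electric force is W_field = −ΔU = −q(V_B − V_A) = q(V_A − V_B).
At A: distances to the source charges are 1.80 m, 1.25 m, 1.31 m; V_A = Σ kqᵢ/rᵢ = 77.6 V.
At B: distances to the source charges are 2.26 m, 1.32 m, 1.83 m; V_B = Σ kqᵢ/rᵢ = 67.4 V.
ΔV = V_B − V_A = -10.2 V.
W_field = −qΔV = −(-6.37×10⁻⁹ C)(-10.2 V) = -6.50×10⁻⁸ J.

-6.50×10⁻⁸ J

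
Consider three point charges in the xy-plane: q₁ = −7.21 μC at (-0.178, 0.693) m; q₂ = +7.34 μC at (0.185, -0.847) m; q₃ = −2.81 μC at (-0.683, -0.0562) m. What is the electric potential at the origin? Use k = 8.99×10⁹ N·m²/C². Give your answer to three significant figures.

Electric potential is a scalar, so the contributions from each charge add algebraically: V = Σ kqᵢ/rᵢ.
Distances from the field point to each charge: r₁ = 0.715 m, r₂ = 0.867 m, r₃ = 0.685 m.
V = k[(-7.21×10⁻⁶)/(0.715) + (7.34×10⁻⁶)/(0.867) + (-2.81×10⁻⁶)/(0.685)] = -5.13×10⁴ V.

-5.13×10⁴ V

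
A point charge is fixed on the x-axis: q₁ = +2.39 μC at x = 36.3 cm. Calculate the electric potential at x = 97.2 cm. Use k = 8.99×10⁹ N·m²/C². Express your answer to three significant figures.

3.53×10⁴ V

The total potential is the scalar sum of each charge's contribution, V = Σ kqᵢ/rᵢ.
V = k[(2.39×10⁻⁶)/(0.609)] = 3.53×10⁴ V.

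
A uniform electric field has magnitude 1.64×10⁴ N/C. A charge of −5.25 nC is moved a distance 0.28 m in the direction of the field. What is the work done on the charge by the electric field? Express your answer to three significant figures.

The potential change for a displacement 0.28 m in the direction of the field is ΔV = −Ed = -4590 V.
W_field = −qΔV = -2.41×10⁻⁵ J.

-2.41×10⁻⁵ J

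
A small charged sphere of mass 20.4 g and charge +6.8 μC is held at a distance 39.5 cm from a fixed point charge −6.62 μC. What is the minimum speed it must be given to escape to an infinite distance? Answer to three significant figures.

To just escape, total mechanical energy must reach zero at infinity: ½mv²_min + U = 0, so ½mv²_min = −U = |kQq|/r.
|U| = |kQq|/r = (8.99×10⁹ N·m²/C²)(6.62×10⁻⁶)(6.80×10⁻⁶)/(0.395) = 1.02 J.
v_min = √(2|U|/m) = √(2·1.02/0.0204) = 10.0 m/s.

10.0 m/s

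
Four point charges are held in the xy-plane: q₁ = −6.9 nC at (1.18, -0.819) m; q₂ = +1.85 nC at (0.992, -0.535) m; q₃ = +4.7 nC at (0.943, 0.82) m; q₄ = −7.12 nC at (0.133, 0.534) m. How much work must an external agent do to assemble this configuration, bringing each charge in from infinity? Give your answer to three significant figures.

The assembly work is the sum of pairwise potential energies, U = Σ_{i<j} kqᵢqⱼ/rᵢⱼ.
Pair separations: r₁₂ = 0.341 m, r₁₃ = 1.66 m, r₁₄ = 1.71 m, r₂₃ = 1.36 m, r₂₄ = 1.37 m, r₃₄ = 0.859 m.
Summing all 6 pair terms gives U = -6.34×10⁻⁷ J.

-6.34×10⁻⁷ J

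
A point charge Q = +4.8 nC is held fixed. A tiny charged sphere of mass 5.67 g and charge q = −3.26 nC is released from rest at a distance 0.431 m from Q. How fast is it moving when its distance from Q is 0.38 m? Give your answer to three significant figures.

3.93×10⁻³ m/s

Only the electrostatic force acts, so mechanical energy is conserved: ½mv² = U₁ − U₂ = kQq(1/r₁ − 1/r₂).
U₁ − U₂ = (8.99×10⁹ N·m²/C²)(4.80×10⁻⁹ C)(-3.26×10⁻⁹ C)(1/0.431 − 1/0.380) = 4.38×10⁻⁸ J.
v = √(2·4.38×10⁻⁸/5.67×10⁻³) = 3.93×10⁻³ m/s.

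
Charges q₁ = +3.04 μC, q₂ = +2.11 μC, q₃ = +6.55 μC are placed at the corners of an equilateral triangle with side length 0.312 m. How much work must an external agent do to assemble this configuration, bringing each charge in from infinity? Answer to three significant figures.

The work to assemble the configuration equals its total potential energy, U = Σ kqᵢqⱼ/rᵢⱼ over all pairs.
All three pair separations equal the side length, 0.312 m.
U = (0.185) + (0.574) + (0.398) = 1.16 J.

1.16 J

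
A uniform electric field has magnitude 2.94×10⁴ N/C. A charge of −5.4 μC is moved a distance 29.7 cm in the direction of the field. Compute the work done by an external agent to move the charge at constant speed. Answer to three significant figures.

0.0472 J

The potential change for a displacement 29.7 cm in the direction of the field is ΔV = −Ed = -8730 V.
W_ext = qΔV = 0.0472 J.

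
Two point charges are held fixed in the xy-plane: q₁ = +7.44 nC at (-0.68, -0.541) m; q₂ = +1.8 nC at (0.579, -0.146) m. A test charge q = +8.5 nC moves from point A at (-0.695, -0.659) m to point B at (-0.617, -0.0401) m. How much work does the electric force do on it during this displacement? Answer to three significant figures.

The work done by the electric force is W_field = −ΔU = −q(V_B − V_A) = q(V_A − V_B).
At A: distances to the source charges are 0.119 m, 1.37 m; V_A = Σ kqᵢ/rᵢ = 574 V.
At B: distances to the source charges are 0.505 m, 1.20 m; V_B = Σ kqᵢ/rᵢ = 146 V.
ΔV = V_B − V_A = -428 V.
W_field = −qΔV = −(8.50×10⁻⁹ C)(-428 V) = 3.64×10⁻⁶ J.

3.64×10⁻⁶ J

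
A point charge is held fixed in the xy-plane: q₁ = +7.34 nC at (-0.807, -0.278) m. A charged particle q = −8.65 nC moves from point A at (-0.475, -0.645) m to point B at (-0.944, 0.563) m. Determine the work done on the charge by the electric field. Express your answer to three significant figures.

The work done by the electric force is W_field = −ΔU = −q(V_B − V_A) = q(V_A − V_B).
At A: distance to the source charge is 0.495 m; V_A = kq₁/r = 133 V.
At B: distance to the source charge is 0.852 m; V_B = kq₁/r = 77.4 V.
ΔV = V_B − V_A = -55.9 V.
W_field = −qΔV = −(-8.65×10⁻⁹ C)(-55.9 V) = -4.83×10⁻⁷ J.

-4.83×10⁻⁷ J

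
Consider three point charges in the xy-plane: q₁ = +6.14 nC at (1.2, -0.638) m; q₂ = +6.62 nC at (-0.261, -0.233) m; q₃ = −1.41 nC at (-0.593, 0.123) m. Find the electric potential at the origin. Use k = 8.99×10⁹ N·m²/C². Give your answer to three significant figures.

Electric potential is a scalar, so the contributions from each charge add algebraically: V = Σ kqᵢ/rᵢ.
Distances from the field point to each charge: r₁ = 1.36 m, r₂ = 0.350 m, r₃ = 0.606 m.
V = k[(6.14×10⁻⁹)/(1.36) + (6.62×10⁻⁹)/(0.350) + (-1.41×10⁻⁹)/(0.606)] = 190 V.

190 V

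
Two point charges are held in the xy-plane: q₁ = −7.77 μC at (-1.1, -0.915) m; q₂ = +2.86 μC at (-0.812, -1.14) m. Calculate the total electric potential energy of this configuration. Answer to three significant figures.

The assembly work is the sum of pairwise potential energies, U = Σ_{i<j} kqᵢqⱼ/rᵢⱼ.
Pair separations: r₁₂ = 0.365 m.
U = (-0.547) = -0.547 J.

-0.547 J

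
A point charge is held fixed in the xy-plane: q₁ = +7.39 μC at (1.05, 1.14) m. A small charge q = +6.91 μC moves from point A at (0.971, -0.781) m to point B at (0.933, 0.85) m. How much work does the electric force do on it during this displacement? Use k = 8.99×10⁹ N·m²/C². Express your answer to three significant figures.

-1.23 J

The work done by the electric force is W_field = −ΔU = −q(V_B − V_A) = q(V_A − V_B).
At A: distance to the source charge is 1.92 m; V_A = kq₁/r = 3.46×10⁴ V.
At B: distance to the source charge is 0.313 m; V_B = kq₁/r = 2.12×10⁵ V.
ΔV = V_B − V_A = 1.78×10⁵ V.
W_field = −qΔV = −(6.91×10⁻⁶ C)(1.78×10⁵ V) = -1.23 J.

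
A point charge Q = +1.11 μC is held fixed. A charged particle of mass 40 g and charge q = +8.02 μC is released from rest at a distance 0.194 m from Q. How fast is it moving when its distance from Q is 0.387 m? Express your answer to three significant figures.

Only the electrostatic force acts, so mechanical energy is conserved: ½mv² = U₁ − U₂ = kQq(1/r₁ − 1/r₂).
U₁ − U₂ = (8.99×10⁹ N·m²/C²)(1.11×10⁻⁶ C)(8.02×10⁻⁶ C)(1/0.194 − 1/0.387) = 0.206 J.
v = √(2·0.206/0.0400) = 3.21 m/s.

3.21 m/s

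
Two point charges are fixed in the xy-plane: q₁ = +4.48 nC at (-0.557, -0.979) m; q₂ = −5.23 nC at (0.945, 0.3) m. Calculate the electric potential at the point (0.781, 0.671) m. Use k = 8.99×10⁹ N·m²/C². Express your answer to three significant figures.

-97.0 V

Electric potential is a scalar, so the contributions from each charge add algebraically: V = Σ kqᵢ/rᵢ.
Distances from the field point to each charge: r₁ = 2.12 m, r₂ = 0.406 m.
V = k[(4.48×10⁻⁹)/(2.12) + (-5.23×10⁻⁹)/(0.406)] = -97.0 V.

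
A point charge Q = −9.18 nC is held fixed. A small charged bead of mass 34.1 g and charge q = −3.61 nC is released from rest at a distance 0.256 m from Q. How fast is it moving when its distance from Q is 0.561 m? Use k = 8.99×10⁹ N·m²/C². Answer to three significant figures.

Only the electrostatic force acts, so mechanical energy is conserved: ½mv² = U₁ − U₂ = kQq(1/r₁ − 1/r₂).
U₁ − U₂ = (8.99×10⁹ N·m²/C²)(-9.18×10⁻⁹ C)(-3.61×10⁻⁹ C)(1/0.256 − 1/0.561) = 6.33×10⁻⁷ J.
v = √(2·6.33×10⁻⁷/0.0341) = 6.09×10⁻³ m/s.

6.09×10⁻³ m/s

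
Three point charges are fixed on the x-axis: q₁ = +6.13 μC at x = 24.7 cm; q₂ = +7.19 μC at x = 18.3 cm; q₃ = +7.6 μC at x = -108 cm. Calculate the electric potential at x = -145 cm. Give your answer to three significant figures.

2.57×10⁵ V

Electric potential is a scalar, so the contributions from each charge add algebraically: V = Σ kqᵢ/rᵢ.
Distances from the field point to each charge: r₁ = 1.70 m, r₂ = 1.63 m, r₃ = 0.370 m.
V = k[(6.13×10⁻⁶)/(1.70) + (7.19×10⁻⁶)/(1.63) + (7.60×10⁻⁶)/(0.370)] = 2.57×10⁵ V.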